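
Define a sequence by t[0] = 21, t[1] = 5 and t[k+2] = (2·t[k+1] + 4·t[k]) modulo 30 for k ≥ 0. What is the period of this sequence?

We have t[0] = 21; t[1] = 5; t[2] = 4; t[3] = 28; t[4] = 12; t[5] = 16; t[6] = 20; t[7] = 14; t[8] = 18; t[9] = 2; t[10] = 16; t[11] = 10; t[12] = 24; t[13] = 28; t[14] = 2; t[15] = 26; t[16] = 0; t[17] = 14; t[18] = 28; t[19] = 22; t[20] = 6; t[21] = 10; t[22] = 14; t[23] = 8; t[24] = 12; t[25] = 26; t[26] = 10; t[27] = 4; t[28] = 18; t[29] = 22; t[30] = 26; t[31] = 20; t[32] = 24; t[33] = 8; t[34] = 22; t[35] = 16; t[36] = 0; t[37] = 4; t[38] = 8; t[39] = 2; t[40] = 6; t[41] = 20; t[42] = 4; t[43] = 28.
Since (t[42], t[43]) = (t[2], t[3]) = (4, 28) (two consecutive terms determine the rest), the sequence is eventually periodic: after a pre-period of length 2 it cycles with period 40.

40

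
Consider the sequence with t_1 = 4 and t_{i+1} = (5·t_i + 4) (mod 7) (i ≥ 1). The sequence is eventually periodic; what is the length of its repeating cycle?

6

t_1 = 4; t_2 = 3; t_3 = 5; t_4 = 1; t_5 = 2; t_6 = 0; t_7 = 4.
Since t_7 = t_1 = 4, the sequence is periodic with period 6.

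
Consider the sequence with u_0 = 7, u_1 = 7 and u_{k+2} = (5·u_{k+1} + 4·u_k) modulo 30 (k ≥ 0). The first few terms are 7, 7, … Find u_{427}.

Listing terms: u_0 = 7,  u_1 = 7,  u_2 = 3,  u_3 = 13,  u_4 = 17,  u_5 = 17,  u_6 = 3,  u_7 = 23,  u_8 = 7,  u_9 = 7.
Since (u_8, u_9) = (u_0, u_1) = (7, 7) (two consecutive terms determine the rest), the sequence is periodic with period 8.
So u_{427} = u_{0 + ((427-0) mod 8)} = u_3 = 13.

13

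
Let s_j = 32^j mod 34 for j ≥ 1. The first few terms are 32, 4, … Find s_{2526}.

Listing terms: s_1 = 32, s_2 = 4, s_3 = 26, s_4 = 16, s_5 = 2, s_6 = 30, s_7 = 8, s_8 = 18, s_9 = 32.
Since s_9 = s_1 = 32, the sequence is periodic with period 8.
(2526 - 1) mod 8 = 5, so s_{2526} = s_6 = 30.

30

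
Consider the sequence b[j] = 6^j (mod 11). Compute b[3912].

3

b[0] = 1,  b[1] = 6,  b[2] = 3,  b[3] = 7,  b[4] = 9,  b[5] = 10,  b[6] = 5,  b[7] = 8,  b[8] = 4,  b[9] = 2,  b[10] = 1.
Since b[10] = b[0] = 1, the sequence is periodic with period 10.
So b[3912] = b[0 + ((3912-0) mod 10)] = b[2] = 3.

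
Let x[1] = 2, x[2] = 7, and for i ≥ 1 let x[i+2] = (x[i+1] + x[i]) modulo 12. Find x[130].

Listing terms: x[1] = 2, x[2] = 7, x[3] = 9, x[4] = 4, x[5] = 1, x[6] = 5, x[7] = 6, x[8] = 11, x[9] = 5, x[10] = 4, x[11] = 9, x[12] = 1, x[13] = 10, x[14] = 11, x[15] = 9, x[16] = 8, x[17] = 5, x[18] = 1, x[19] = 6, x[20] = 7, x[21] = 1, x[22] = 8, x[23] = 9, x[24] = 5, x[25] = 2, x[26] = 7.
The sequence repeats with period 24.
So x[130] = x[1 + ((130-1) mod 24)] = x[10] = 4.

4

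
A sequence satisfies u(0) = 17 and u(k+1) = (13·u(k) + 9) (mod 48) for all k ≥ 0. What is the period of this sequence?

Computing terms: u(0) = 17; u(1) = 38; u(2) = 23; u(3) = 20; u(4) = 29; u(5) = 2; u(6) = 35; u(7) = 32; u(8) = 41; u(9) = 14; u(10) = 47; u(11) = 44; u(12) = 5; u(13) = 26; u(14) = 11; u(15) = 8; u(16) = 17.
The sequence repeats with period 16.

16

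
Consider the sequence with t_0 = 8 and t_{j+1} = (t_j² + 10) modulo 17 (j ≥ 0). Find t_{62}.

12

Computing terms: t_0 = 8; t_1 = 6; t_2 = 12; t_3 = 1; t_4 = 11; t_5 = 12.
Since t_5 = t_2 = 12, the sequence is eventually periodic: after a pre-period of length 2 it cycles with period 3.
For j ≥ 2, t_j depends only on (j - 2) mod 3. (62 - 2) mod 3 = 0, so t_{62} = t_2 = 12.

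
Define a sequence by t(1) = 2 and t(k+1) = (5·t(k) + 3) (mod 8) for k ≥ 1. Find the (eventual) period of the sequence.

We have t(1) = 2, t(2) = 5, t(3) = 4, t(4) = 7, t(5) = 6, t(6) = 1, t(7) = 0, t(8) = 3, t(9) = 2.
The sequence repeats with period 8.

8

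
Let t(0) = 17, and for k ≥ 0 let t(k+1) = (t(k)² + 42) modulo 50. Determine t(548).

43

Listing terms: t(0) = 17, t(1) = 31, t(2) = 3, t(3) = 1, t(4) = 43, t(5) = 41, t(6) = 23, t(7) = 21, t(8) = 33, t(9) = 31.
Since t(9) = t(1) = 31, the sequence is eventually periodic: after a pre-period of length 1 it cycles with period 8.
For k ≥ 1, t(k) depends only on (k - 1) mod 8. (548 - 1) mod 8 = 3, so t(548) = t(4) = 43.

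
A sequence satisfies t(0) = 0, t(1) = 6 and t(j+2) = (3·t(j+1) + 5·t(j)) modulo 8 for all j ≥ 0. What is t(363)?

t(0) = 0,  t(1) = 6,  t(2) = 2,  t(3) = 4,  t(4) = 6,  t(5) = 6,  t(6) = 0,  t(7) = 6.
The sequence repeats with period 6.
(363 - 0) mod 6 = 3, so t(363) = t(3) = 4.

4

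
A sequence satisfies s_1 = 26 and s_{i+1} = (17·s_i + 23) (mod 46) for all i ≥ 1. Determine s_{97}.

8

s_1 = 26; s_2 = 5; s_3 = 16; s_4 = 19; s_5 = 24; s_6 = 17; s_7 = 36; s_8 = 37; s_9 = 8; s_{10} = 21; s_{11} = 12; s_{12} = 43; s_{13} = 18; s_{14} = 7; s_{15} = 4; s_{16} = 45; s_{17} = 6; s_{18} = 33; s_{19} = 32; s_{20} = 15; s_{21} = 2; s_{22} = 11; s_{23} = 26.
The sequence repeats with period 22.
So s_{97} = s_{1 + ((97-1) mod 22)} = s_9 = 8.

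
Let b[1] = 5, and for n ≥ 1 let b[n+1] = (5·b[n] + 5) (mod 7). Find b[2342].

We have b[1] = 5,  b[2] = 2,  b[3] = 1,  b[4] = 3,  b[5] = 6,  b[6] = 0,  b[7] = 5.
The sequence repeats with period 6.
So b[2342] = b[1 + ((2342-1) mod 6)] = b[2] = 2.

2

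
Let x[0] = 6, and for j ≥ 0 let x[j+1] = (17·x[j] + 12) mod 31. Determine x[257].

x[0] = 6; x[1] = 21; x[2] = 28; x[3] = 23; x[4] = 0; x[5] = 12; x[6] = 30; x[7] = 26; x[8] = 20; x[9] = 11; x[10] = 13; x[11] = 16; x[12] = 5; x[13] = 4; x[14] = 18; x[15] = 8; x[16] = 24; x[17] = 17; x[18] = 22; x[19] = 14; x[20] = 2; x[21] = 15; x[22] = 19; x[23] = 25; x[24] = 3; x[25] = 1; x[26] = 29; x[27] = 9; x[28] = 10; x[29] = 27; x[30] = 6.
Since x[30] = x[0] = 6, the sequence is periodic with period 30.
So x[257] = x[0 + ((257-0) mod 30)] = x[17] = 17.

17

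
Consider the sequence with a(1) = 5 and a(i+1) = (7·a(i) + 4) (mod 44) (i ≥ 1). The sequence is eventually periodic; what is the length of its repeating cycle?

10

a(1) = 5; a(2) = 39; a(3) = 13; a(4) = 7; a(5) = 9; a(6) = 23; a(7) = 33; a(8) = 15; a(9) = 21; a(10) = 19; a(11) = 5.
Since a(11) = a(1) = 5, the sequence is periodic with period 10.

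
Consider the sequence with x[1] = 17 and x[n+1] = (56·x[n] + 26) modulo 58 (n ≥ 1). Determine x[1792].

48

x[1] = 17, x[2] = 50, x[3] = 42, x[4] = 0, x[5] = 26, x[6] = 32, x[7] = 20, x[8] = 44, x[9] = 54, x[10] = 34, x[11] = 16, x[12] = 52, x[13] = 38, x[14] = 8, x[15] = 10, x[16] = 6, x[17] = 14, x[18] = 56, x[19] = 30, x[20] = 24, x[21] = 36, x[22] = 12, x[23] = 2, x[24] = 22, x[25] = 40, x[26] = 4, x[27] = 18, x[28] = 48, x[29] = 46, x[30] = 50.
Since x[30] = x[2] = 50, the sequence is eventually periodic: after a pre-period of length 1 it cycles with period 28.
For n ≥ 2, x[n] depends only on (n - 2) mod 28. (1792 - 2) mod 28 = 26, so x[1792] = x[28] = 48.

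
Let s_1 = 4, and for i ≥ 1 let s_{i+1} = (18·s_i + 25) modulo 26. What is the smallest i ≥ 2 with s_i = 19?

s_1 = 4, s_2 = 19, s_3 = 3, s_4 = 1, s_5 = 17, s_6 = 19.
Since s_6 = s_2 = 19, the sequence is eventually periodic: after a pre-period of length 1 it cycles with period 4.
The value 19 first appears (with i ≥ 2) at s_2.

2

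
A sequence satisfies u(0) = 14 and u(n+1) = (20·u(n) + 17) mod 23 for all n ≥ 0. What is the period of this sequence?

22

We have u(0) = 14,  u(1) = 21,  u(2) = 0,  u(3) = 17,  u(4) = 12,  u(5) = 4,  u(6) = 5,  u(7) = 2,  u(8) = 11,  u(9) = 7,  u(10) = 19,  u(11) = 6,  u(12) = 22,  u(13) = 20,  u(14) = 3,  u(15) = 8,  u(16) = 16,  u(17) = 15,  u(18) = 18,  u(19) = 9,  u(20) = 13,  u(21) = 1,  u(22) = 14.
The sequence repeats with period 22.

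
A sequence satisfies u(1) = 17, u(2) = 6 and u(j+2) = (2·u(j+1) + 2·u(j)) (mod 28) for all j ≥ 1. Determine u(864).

0

Listing terms: u(1) = 17; u(2) = 6; u(3) = 18; u(4) = 20; u(5) = 20; u(6) = 24; u(7) = 4; u(8) = 0; u(9) = 8; u(10) = 16; u(11) = 20; u(12) = 16; u(13) = 16; u(14) = 8; u(15) = 20; u(16) = 0; u(17) = 12; u(18) = 24; u(19) = 16; u(20) = 24; u(21) = 24; u(22) = 12; u(23) = 16; u(24) = 0; u(25) = 4; u(26) = 8; u(27) = 24; u(28) = 8; u(29) = 8; u(30) = 4; u(31) = 24; u(32) = 0; u(33) = 20; u(34) = 12; u(35) = 8; u(36) = 12; u(37) = 12; u(38) = 20; u(39) = 8; u(40) = 0; u(41) = 16; u(42) = 4; u(43) = 12; u(44) = 4; u(45) = 4; u(46) = 16; u(47) = 12; u(48) = 0; u(49) = 24; u(50) = 20; u(51) = 4; u(52) = 20; u(53) = 20.
Since (u(52), u(53)) = (u(4), u(5)) = (20, 20) (two consecutive terms determine the rest), the sequence is eventually periodic: after a pre-period of length 3 it cycles with period 48.
For j ≥ 4, u(j) depends only on (j - 4) mod 48. (864 - 4) mod 48 = 44, so u(864) = u(48) = 0.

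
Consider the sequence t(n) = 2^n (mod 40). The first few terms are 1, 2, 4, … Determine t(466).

Listing terms: t(0) = 1, t(1) = 2, t(2) = 4, t(3) = 8, t(4) = 16, t(5) = 32, t(6) = 24, t(7) = 8.
Since t(7) = t(3) = 8, the sequence is eventually periodic: after a pre-period of length 3 it cycles with period 4.
For n ≥ 3, t(n) depends only on (n - 3) mod 4. (466 - 3) mod 4 = 3, so t(466) = t(6) = 24.

24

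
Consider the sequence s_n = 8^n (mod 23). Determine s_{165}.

s_0 = 1; s_1 = 8; s_2 = 18; s_3 = 6; s_4 = 2; s_5 = 16; s_6 = 13; s_7 = 12; s_8 = 4; s_9 = 9; s_{10} = 3; s_{11} = 1.
The sequence repeats with period 11.
(165 - 0) mod 11 = 0, so s_{165} = s_0 = 1.

1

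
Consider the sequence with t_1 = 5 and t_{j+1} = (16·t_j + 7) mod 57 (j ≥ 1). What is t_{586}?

5

We have t_1 = 5; t_2 = 30; t_3 = 31; t_4 = 47; t_5 = 18; t_6 = 10; t_7 = 53; t_8 = 0; t_9 = 7; t_{10} = 5.
The sequence repeats with period 9.
So t_{586} = t_{1 + ((586-1) mod 9)} = t_1 = 5.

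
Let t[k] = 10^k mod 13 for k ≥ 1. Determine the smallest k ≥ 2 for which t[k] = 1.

We have t[1] = 10,  t[2] = 9,  t[3] = 12,  t[4] = 3,  t[5] = 4,  t[6] = 1,  t[7] = 10.
Since t[7] = t[1] = 10, the sequence is periodic with period 6.
The value 1 first appears (with k ≥ 2) at t[6].

6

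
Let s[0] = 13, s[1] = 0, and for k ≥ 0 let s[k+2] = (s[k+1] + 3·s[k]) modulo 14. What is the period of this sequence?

24

s[0] = 13,  s[1] = 0,  s[2] = 11,  s[3] = 11,  s[4] = 2,  s[5] = 7,  s[6] = 13,  s[7] = 6,  s[8] = 3,  s[9] = 7,  s[10] = 2,  s[11] = 9,  s[12] = 1,  s[13] = 0,  s[14] = 3,  s[15] = 3,  s[16] = 12,  s[17] = 7,  s[18] = 1,  s[19] = 8,  s[20] = 11,  s[21] = 7,  s[22] = 12,  s[23] = 5,  s[24] = 13,  s[25] = 0.
Since (s[24], s[25]) = (s[0], s[1]) = (13, 0) (two consecutive terms determine the rest), the sequence is periodic with period 24.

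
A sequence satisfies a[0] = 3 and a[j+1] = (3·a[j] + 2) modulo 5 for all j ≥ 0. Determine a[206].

0

Computing terms: a[0] = 3, a[1] = 1, a[2] = 0, a[3] = 2, a[4] = 3.
The sequence repeats with period 4.
(206 - 0) mod 4 = 2, so a[206] = a[2] = 0.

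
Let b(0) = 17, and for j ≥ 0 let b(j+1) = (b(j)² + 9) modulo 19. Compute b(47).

b(0) = 17; b(1) = 13; b(2) = 7; b(3) = 1; b(4) = 10; b(5) = 14; b(6) = 15; b(7) = 6; b(8) = 7.
Since b(8) = b(2) = 7, the sequence is eventually periodic: after a pre-period of length 2 it cycles with period 6.
For j ≥ 2, b(j) depends only on (j - 2) mod 6. (47 - 2) mod 6 = 3, so b(47) = b(5) = 14.

14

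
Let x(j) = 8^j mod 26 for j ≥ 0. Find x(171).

18

x(0) = 1, x(1) = 8, x(2) = 12, x(3) = 18, x(4) = 14, x(5) = 8.
Since x(5) = x(1) = 8, the sequence is eventually periodic: after a pre-period of length 1 it cycles with period 4.
For j ≥ 1, x(j) depends only on (j - 1) mod 4. (171 - 1) mod 4 = 2, so x(171) = x(3) = 18.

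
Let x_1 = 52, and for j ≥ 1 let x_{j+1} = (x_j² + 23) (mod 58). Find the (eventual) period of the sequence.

We have x_1 = 52, x_2 = 1, x_3 = 24, x_4 = 19, x_5 = 36, x_6 = 43, x_7 = 16, x_8 = 47, x_9 = 28, x_{10} = 53, x_{11} = 48, x_{12} = 7, x_{13} = 14, x_{14} = 45, x_{15} = 18, x_{16} = 57, x_{17} = 24.
Since x_{17} = x_3 = 24, the sequence is eventually periodic: after a pre-period of length 2 it cycles with period 14.

14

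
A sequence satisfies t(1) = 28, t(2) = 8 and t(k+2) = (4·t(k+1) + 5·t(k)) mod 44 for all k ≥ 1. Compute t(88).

40

We have t(1) = 28; t(2) = 8; t(3) = 40; t(4) = 24; t(5) = 32; t(6) = 28; t(7) = 8.
The sequence repeats with period 5.
(88 - 1) mod 5 = 2, so t(88) = t(3) = 40.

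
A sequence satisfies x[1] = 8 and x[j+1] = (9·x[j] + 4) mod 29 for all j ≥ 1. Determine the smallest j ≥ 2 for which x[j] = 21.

We have x[1] = 8,  x[2] = 18,  x[3] = 21,  x[4] = 19,  x[5] = 1,  x[6] = 13,  x[7] = 5,  x[8] = 20,  x[9] = 10,  x[10] = 7,  x[11] = 9,  x[12] = 27,  x[13] = 15,  x[14] = 23,  x[15] = 8.
Since x[15] = x[1] = 8, the sequence is periodic with period 14.
The value 21 first appears (with j ≥ 2) at x[3].

3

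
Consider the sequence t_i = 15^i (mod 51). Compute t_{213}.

t_0 = 1; t_1 = 15; t_2 = 21; t_3 = 9; t_4 = 33; t_5 = 36; t_6 = 30; t_7 = 42; t_8 = 18; t_9 = 15.
Since t_9 = t_1 = 15, the sequence is eventually periodic: after a pre-period of length 1 it cycles with period 8.
For i ≥ 1, t_i depends only on (i - 1) mod 8. (213 - 1) mod 8 = 4, so t_{213} = t_5 = 36.

36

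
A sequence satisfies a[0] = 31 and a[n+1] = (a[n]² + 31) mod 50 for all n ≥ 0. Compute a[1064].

45

a[0] = 31, a[1] = 42, a[2] = 45, a[3] = 6, a[4] = 17, a[5] = 20, a[6] = 31.
The sequence repeats with period 6.
(1064 - 0) mod 6 = 2, so a[1064] = a[2] = 45.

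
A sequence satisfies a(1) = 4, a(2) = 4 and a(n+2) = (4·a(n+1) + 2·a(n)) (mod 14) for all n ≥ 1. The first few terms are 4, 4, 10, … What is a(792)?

6

Listing terms: a(1) = 4; a(2) = 4; a(3) = 10; a(4) = 6; a(5) = 2; a(6) = 6; a(7) = 0; a(8) = 12; a(9) = 6; a(10) = 6; a(11) = 8; a(12) = 2; a(13) = 10; a(14) = 2; a(15) = 0; a(16) = 4; a(17) = 2; a(18) = 2; a(19) = 12; a(20) = 10; a(21) = 8; a(22) = 10; a(23) = 0; a(24) = 6; a(25) = 10; a(26) = 10; a(27) = 4; a(28) = 8; a(29) = 12; a(30) = 8; a(31) = 0; a(32) = 2; a(33) = 8; a(34) = 8; a(35) = 6; a(36) = 12; a(37) = 4; a(38) = 12; a(39) = 0; a(40) = 10; a(41) = 12; a(42) = 12; a(43) = 2; a(44) = 4; a(45) = 6; a(46) = 4; a(47) = 0; a(48) = 8; a(49) = 4; a(50) = 4.
Since (a(49), a(50)) = (a(1), a(2)) = (4, 4) (two consecutive terms determine the rest), the sequence is periodic with period 48.
(792 - 1) mod 48 = 23, so a(792) = a(24) = 6.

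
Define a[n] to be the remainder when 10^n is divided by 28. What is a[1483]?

a[1] = 10, a[2] = 16, a[3] = 20, a[4] = 4, a[5] = 12, a[6] = 8, a[7] = 24, a[8] = 16.
Since a[8] = a[2] = 16, the sequence is eventually periodic: after a pre-period of length 1 it cycles with period 6.
For n ≥ 2, a[n] depends only on (n - 2) mod 6. (1483 - 2) mod 6 = 5, so a[1483] = a[7] = 24.

24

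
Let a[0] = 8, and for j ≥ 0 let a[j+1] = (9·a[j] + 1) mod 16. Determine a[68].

12

We have a[0] = 8; a[1] = 9; a[2] = 2; a[3] = 3; a[4] = 12; a[5] = 13; a[6] = 6; a[7] = 7; a[8] = 0; a[9] = 1; a[10] = 10; a[11] = 11; a[12] = 4; a[13] = 5; a[14] = 14; a[15] = 15; a[16] = 8.
Since a[16] = a[0] = 8, the sequence is periodic with period 16.
(68 - 0) mod 16 = 4, so a[68] = a[4] = 12.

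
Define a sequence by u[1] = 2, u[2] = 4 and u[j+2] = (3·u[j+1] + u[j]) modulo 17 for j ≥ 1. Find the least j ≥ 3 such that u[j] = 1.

Computing terms: u[1] = 2, u[2] = 4, u[3] = 14, u[4] = 12, u[5] = 16, u[6] = 9, u[7] = 9, u[8] = 2, u[9] = 15, u[10] = 13, u[11] = 3, u[12] = 5, u[13] = 1, u[14] = 8, u[15] = 8, u[16] = 15, u[17] = 2, u[18] = 4.
The sequence repeats with period 16.
The value 1 first appears (with j ≥ 3) at u[13].

13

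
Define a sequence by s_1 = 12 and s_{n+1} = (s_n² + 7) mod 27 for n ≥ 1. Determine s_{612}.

We have s_1 = 12, s_2 = 16, s_3 = 20, s_4 = 2, s_5 = 11, s_6 = 20.
Since s_6 = s_3 = 20, the sequence is eventually periodic: after a pre-period of length 2 it cycles with period 3.
For n ≥ 3, s_n depends only on (n - 3) mod 3. (612 - 3) mod 3 = 0, so s_{612} = s_3 = 20.

20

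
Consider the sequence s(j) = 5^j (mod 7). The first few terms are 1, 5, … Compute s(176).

s(0) = 1,  s(1) = 5,  s(2) = 4,  s(3) = 6,  s(4) = 2,  s(5) = 3,  s(6) = 1.
The sequence repeats with period 6.
So s(176) = s(0 + ((176-0) mod 6)) = s(2) = 4.

4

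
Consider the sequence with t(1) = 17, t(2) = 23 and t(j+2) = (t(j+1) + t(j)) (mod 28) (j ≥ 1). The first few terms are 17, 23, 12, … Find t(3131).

23

We have t(1) = 17,  t(2) = 23,  t(3) = 12,  t(4) = 7,  t(5) = 19,  t(6) = 26,  t(7) = 17,  t(8) = 15,  t(9) = 4,  t(10) = 19,  t(11) = 23,  t(12) = 14,  t(13) = 9,  t(14) = 23,  t(15) = 4,  t(16) = 27,  t(17) = 3,  t(18) = 2,  t(19) = 5,  t(20) = 7,  t(21) = 12,  t(22) = 19,  t(23) = 3,  t(24) = 22,  t(25) = 25,  t(26) = 19,  t(27) = 16,  t(28) = 7,  t(29) = 23,  t(30) = 2,  t(31) = 25,  t(32) = 27,  t(33) = 24,  t(34) = 23,  t(35) = 19,  t(36) = 14,  t(37) = 5,  t(38) = 19,  t(39) = 24,  t(40) = 15,  t(41) = 11,  t(42) = 26,  t(43) = 9,  t(44) = 7,  t(45) = 16,  t(46) = 23,  t(47) = 11,  t(48) = 6,  t(49) = 17,  t(50) = 23.
The sequence repeats with period 48.
So t(3131) = t(1 + ((3131-1) mod 48)) = t(11) = 23.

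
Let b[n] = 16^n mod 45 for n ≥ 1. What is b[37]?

16

Computing terms: b[1] = 16, b[2] = 31, b[3] = 1, b[4] = 16.
The sequence repeats with period 3.
(37 - 1) mod 3 = 0, so b[37] = b[1] = 16.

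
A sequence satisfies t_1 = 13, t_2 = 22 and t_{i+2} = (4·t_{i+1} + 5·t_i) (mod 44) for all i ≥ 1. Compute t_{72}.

Computing terms: t_1 = 13,  t_2 = 22,  t_3 = 21,  t_4 = 18,  t_5 = 1,  t_6 = 6,  t_7 = 29,  t_8 = 14,  t_9 = 25,  t_{10} = 38,  t_{11} = 13,  t_{12} = 22.
The sequence repeats with period 10.
So t_{72} = t_{1 + ((72-1) mod 10)} = t_2 = 22.

22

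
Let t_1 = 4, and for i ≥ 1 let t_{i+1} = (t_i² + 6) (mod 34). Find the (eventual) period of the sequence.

5

Computing terms: t_1 = 4; t_2 = 22; t_3 = 14; t_4 = 32; t_5 = 10; t_6 = 4.
The sequence repeats with period 5.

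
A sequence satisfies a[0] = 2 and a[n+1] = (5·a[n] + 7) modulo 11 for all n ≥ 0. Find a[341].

6

Computing terms: a[0] = 2,  a[1] = 6,  a[2] = 4,  a[3] = 5,  a[4] = 10,  a[5] = 2.
Since a[5] = a[0] = 2, the sequence is periodic with period 5.
So a[341] = a[0 + ((341-0) mod 5)] = a[1] = 6.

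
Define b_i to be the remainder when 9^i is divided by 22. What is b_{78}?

Computing terms: b_1 = 9, b_2 = 15, b_3 = 3, b_4 = 5, b_5 = 1, b_6 = 9.
The sequence repeats with period 5.
(78 - 1) mod 5 = 2, so b_{78} = b_3 = 3.

3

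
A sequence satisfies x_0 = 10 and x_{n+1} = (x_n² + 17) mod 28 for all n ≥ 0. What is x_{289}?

5

Listing terms: x_0 = 10; x_1 = 5; x_2 = 14; x_3 = 17; x_4 = 26; x_5 = 21; x_6 = 10.
The sequence repeats with period 6.
So x_{289} = x_{0 + ((289-0) mod 6)} = x_1 = 5.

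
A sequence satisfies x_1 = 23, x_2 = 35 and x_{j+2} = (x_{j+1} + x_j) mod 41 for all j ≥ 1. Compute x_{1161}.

23

We have x_1 = 23; x_2 = 35; x_3 = 17; x_4 = 11; x_5 = 28; x_6 = 39; x_7 = 26; x_8 = 24; x_9 = 9; x_{10} = 33; x_{11} = 1; x_{12} = 34; x_{13} = 35; x_{14} = 28; x_{15} = 22; x_{16} = 9; x_{17} = 31; x_{18} = 40; x_{19} = 30; x_{20} = 29; x_{21} = 18; x_{22} = 6; x_{23} = 24; x_{24} = 30; x_{25} = 13; x_{26} = 2; x_{27} = 15; x_{28} = 17; x_{29} = 32; x_{30} = 8; x_{31} = 40; x_{32} = 7; x_{33} = 6; x_{34} = 13; x_{35} = 19; x_{36} = 32; x_{37} = 10; x_{38} = 1; x_{39} = 11; x_{40} = 12; x_{41} = 23; x_{42} = 35.
The sequence repeats with period 40.
(1161 - 1) mod 40 = 0, so x_{1161} = x_1 = 23.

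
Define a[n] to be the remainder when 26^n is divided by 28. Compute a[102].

8

Listing terms: a[1] = 26; a[2] = 4; a[3] = 20; a[4] = 16; a[5] = 24; a[6] = 8; a[7] = 12; a[8] = 4.
Since a[8] = a[2] = 4, the sequence is eventually periodic: after a pre-period of length 1 it cycles with period 6.
For n ≥ 2, a[n] depends only on (n - 2) mod 6. (102 - 2) mod 6 = 4, so a[102] = a[6] = 8.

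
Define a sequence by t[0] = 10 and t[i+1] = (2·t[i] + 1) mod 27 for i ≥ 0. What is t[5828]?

Listing terms: t[0] = 10, t[1] = 21, t[2] = 16, t[3] = 6, t[4] = 13, t[5] = 0, t[6] = 1, t[7] = 3, t[8] = 7, t[9] = 15, t[10] = 4, t[11] = 9, t[12] = 19, t[13] = 12, t[14] = 25, t[15] = 24, t[16] = 22, t[17] = 18, t[18] = 10.
The sequence repeats with period 18.
(5828 - 0) mod 18 = 14, so t[5828] = t[14] = 25.

25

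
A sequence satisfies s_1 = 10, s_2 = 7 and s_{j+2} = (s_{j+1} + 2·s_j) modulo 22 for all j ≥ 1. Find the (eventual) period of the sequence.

Computing terms: s_1 = 10,  s_2 = 7,  s_3 = 5,  s_4 = 19,  s_5 = 7,  s_6 = 1,  s_7 = 15,  s_8 = 17,  s_9 = 3,  s_{10} = 15,  s_{11} = 21,  s_{12} = 7,  s_{13} = 5.
Since (s_{12}, s_{13}) = (s_2, s_3) = (7, 5) (two consecutive terms determine the rest), the sequence is eventually periodic: after a pre-period of length 1 it cycles with period 10.

10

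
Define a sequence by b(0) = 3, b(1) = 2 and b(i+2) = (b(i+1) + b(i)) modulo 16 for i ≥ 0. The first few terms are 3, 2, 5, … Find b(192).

We have b(0) = 3; b(1) = 2; b(2) = 5; b(3) = 7; b(4) = 12; b(5) = 3; b(6) = 15; b(7) = 2; b(8) = 1; b(9) = 3; b(10) = 4; b(11) = 7; b(12) = 11; b(13) = 2; b(14) = 13; b(15) = 15; b(16) = 12; b(17) = 11; b(18) = 7; b(19) = 2; b(20) = 9; b(21) = 11; b(22) = 4; b(23) = 15; b(24) = 3; b(25) = 2.
Since (b(24), b(25)) = (b(0), b(1)) = (3, 2) (two consecutive terms determine the rest), the sequence is periodic with period 24.
(192 - 0) mod 24 = 0, so b(192) = b(0) = 3.

3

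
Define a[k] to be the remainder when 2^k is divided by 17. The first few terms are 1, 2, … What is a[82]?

Computing terms: a[0] = 1,  a[1] = 2,  a[2] = 4,  a[3] = 8,  a[4] = 16,  a[5] = 15,  a[6] = 13,  a[7] = 9,  a[8] = 1.
Since a[8] = a[0] = 1, the sequence is periodic with period 8.
(82 - 0) mod 8 = 2, so a[82] = a[2] = 4.

4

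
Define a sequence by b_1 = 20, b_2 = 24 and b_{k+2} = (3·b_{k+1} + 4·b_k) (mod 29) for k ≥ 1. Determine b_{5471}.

Listing terms: b_1 = 20, b_2 = 24, b_3 = 7, b_4 = 1, b_5 = 2, b_6 = 10, b_7 = 9, b_8 = 9, b_9 = 5, b_{10} = 22, b_{11} = 28, b_{12} = 27, b_{13} = 19, b_{14} = 20, b_{15} = 20, b_{16} = 24.
Since (b_{15}, b_{16}) = (b_1, b_2) = (20, 24) (two consecutive terms determine the rest), the sequence is periodic with period 14.
(5471 - 1) mod 14 = 10, so b_{5471} = b_{11} = 28.

28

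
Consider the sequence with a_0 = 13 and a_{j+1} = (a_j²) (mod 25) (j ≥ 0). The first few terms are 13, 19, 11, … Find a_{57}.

6

Computing terms: a_0 = 13,  a_1 = 19,  a_2 = 11,  a_3 = 21,  a_4 = 16,  a_5 = 6,  a_6 = 11.
Since a_6 = a_2 = 11, the sequence is eventually periodic: after a pre-period of length 2 it cycles with period 4.
For j ≥ 2, a_j depends only on (j - 2) mod 4. (57 - 2) mod 4 = 3, so a_{57} = a_5 = 6.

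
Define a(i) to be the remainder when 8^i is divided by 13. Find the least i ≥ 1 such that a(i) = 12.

2

a(0) = 1, a(1) = 8, a(2) = 12, a(3) = 5, a(4) = 1.
Since a(4) = a(0) = 1, the sequence is periodic with period 4.
The value 12 first appears (with i ≥ 1) at a(2).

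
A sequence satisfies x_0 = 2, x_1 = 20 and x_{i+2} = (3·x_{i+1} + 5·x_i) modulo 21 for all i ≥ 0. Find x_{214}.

13

Computing terms: x_0 = 2,  x_1 = 20,  x_2 = 7,  x_3 = 16,  x_4 = 20,  x_5 = 14,  x_6 = 16,  x_7 = 13,  x_8 = 14,  x_9 = 2,  x_{10} = 13,  x_{11} = 7,  x_{12} = 2,  x_{13} = 20.
Since (x_{12}, x_{13}) = (x_0, x_1) = (2, 20) (two consecutive terms determine the rest), the sequence is periodic with period 12.
(214 - 0) mod 12 = 10, so x_{214} = x_{10} = 13.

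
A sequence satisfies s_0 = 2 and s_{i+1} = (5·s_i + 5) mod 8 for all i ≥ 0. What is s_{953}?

7

Listing terms: s_0 = 2, s_1 = 7, s_2 = 0, s_3 = 5, s_4 = 6, s_5 = 3, s_6 = 4, s_7 = 1, s_8 = 2.
Since s_8 = s_0 = 2, the sequence is periodic with period 8.
(953 - 0) mod 8 = 1, so s_{953} = s_1 = 7.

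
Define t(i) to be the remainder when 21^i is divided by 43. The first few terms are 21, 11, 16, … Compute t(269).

16

t(1) = 21,  t(2) = 11,  t(3) = 16,  t(4) = 35,  t(5) = 4,  t(6) = 41,  t(7) = 1,  t(8) = 21.
Since t(8) = t(1) = 21, the sequence is periodic with period 7.
So t(269) = t(1 + ((269-1) mod 7)) = t(3) = 16.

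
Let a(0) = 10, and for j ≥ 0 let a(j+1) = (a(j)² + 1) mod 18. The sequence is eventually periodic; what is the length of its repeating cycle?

We have a(0) = 10,  a(1) = 11,  a(2) = 14,  a(3) = 17,  a(4) = 2,  a(5) = 5,  a(6) = 8,  a(7) = 11.
Since a(7) = a(1) = 11, the sequence is eventually periodic: after a pre-period of length 1 it cycles with period 6.

6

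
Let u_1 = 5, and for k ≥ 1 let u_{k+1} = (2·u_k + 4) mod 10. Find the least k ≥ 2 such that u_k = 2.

3

We have u_1 = 5,  u_2 = 4,  u_3 = 2,  u_4 = 8,  u_5 = 0,  u_6 = 4.
Since u_6 = u_2 = 4, the sequence is eventually periodic: after a pre-period of length 1 it cycles with period 4.
The value 2 first appears (with k ≥ 2) at u_3.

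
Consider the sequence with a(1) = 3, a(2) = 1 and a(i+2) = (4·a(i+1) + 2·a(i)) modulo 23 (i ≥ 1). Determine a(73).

17

Listing terms: a(1) = 3; a(2) = 1; a(3) = 10; a(4) = 19; a(5) = 4; a(6) = 8; a(7) = 17; a(8) = 15; a(9) = 2; a(10) = 15; a(11) = 18; a(12) = 10; a(13) = 7; a(14) = 2; a(15) = 22; a(16) = 0; a(17) = 21; a(18) = 15; a(19) = 10; a(20) = 1; a(21) = 1; a(22) = 6; a(23) = 3; a(24) = 1.
The sequence repeats with period 22.
(73 - 1) mod 22 = 6, so a(73) = a(7) = 17.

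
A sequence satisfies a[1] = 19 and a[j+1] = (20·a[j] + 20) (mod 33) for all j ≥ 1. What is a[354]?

7

a[1] = 19, a[2] = 4, a[3] = 1, a[4] = 7, a[5] = 28, a[6] = 19.
Since a[6] = a[1] = 19, the sequence is periodic with period 5.
(354 - 1) mod 5 = 3, so a[354] = a[4] = 7.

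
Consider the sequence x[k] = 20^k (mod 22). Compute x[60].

12

We have x[0] = 1; x[1] = 20; x[2] = 4; x[3] = 14; x[4] = 16; x[5] = 12; x[6] = 20.
Since x[6] = x[1] = 20, the sequence is eventually periodic: after a pre-period of length 1 it cycles with period 5.
For k ≥ 1, x[k] depends only on (k - 1) mod 5. (60 - 1) mod 5 = 4, so x[60] = x[5] = 12.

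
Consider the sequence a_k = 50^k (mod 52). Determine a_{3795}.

44

a_1 = 50; a_2 = 4; a_3 = 44; a_4 = 16; a_5 = 20; a_6 = 12; a_7 = 28; a_8 = 48; a_9 = 8; a_{10} = 36; a_{11} = 32; a_{12} = 40; a_{13} = 24; a_{14} = 4.
Since a_{14} = a_2 = 4, the sequence is eventually periodic: after a pre-period of length 1 it cycles with period 12.
For k ≥ 2, a_k depends only on (k - 2) mod 12. (3795 - 2) mod 12 = 1, so a_{3795} = a_3 = 44.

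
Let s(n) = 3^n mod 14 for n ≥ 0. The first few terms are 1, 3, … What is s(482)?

Computing terms: s(0) = 1,  s(1) = 3,  s(2) = 9,  s(3) = 13,  s(4) = 11,  s(5) = 5,  s(6) = 1.
Since s(6) = s(0) = 1, the sequence is periodic with period 6.
(482 - 0) mod 6 = 2, so s(482) = s(2) = 9.

9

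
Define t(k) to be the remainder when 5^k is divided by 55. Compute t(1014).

20

Listing terms: t(1) = 5; t(2) = 25; t(3) = 15; t(4) = 20; t(5) = 45; t(6) = 5.
Since t(6) = t(1) = 5, the sequence is periodic with period 5.
(1014 - 1) mod 5 = 3, so t(1014) = t(4) = 20.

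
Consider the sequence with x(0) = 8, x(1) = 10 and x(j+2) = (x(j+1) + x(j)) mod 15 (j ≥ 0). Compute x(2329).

Listing terms: x(0) = 8,  x(1) = 10,  x(2) = 3,  x(3) = 13,  x(4) = 1,  x(5) = 14,  x(6) = 0,  x(7) = 14,  x(8) = 14,  x(9) = 13,  x(10) = 12,  x(11) = 10,  x(12) = 7,  x(13) = 2,  x(14) = 9,  x(15) = 11,  x(16) = 5,  x(17) = 1,  x(18) = 6,  x(19) = 7,  x(20) = 13,  x(21) = 5,  x(22) = 3,  x(23) = 8,  x(24) = 11,  x(25) = 4,  x(26) = 0,  x(27) = 4,  x(28) = 4,  x(29) = 8,  x(30) = 12,  x(31) = 5,  x(32) = 2,  x(33) = 7,  x(34) = 9,  x(35) = 1,  x(36) = 10,  x(37) = 11,  x(38) = 6,  x(39) = 2,  x(40) = 8,  x(41) = 10.
Since (x(40), x(41)) = (x(0), x(1)) = (8, 10) (two consecutive terms determine the rest), the sequence is periodic with period 40.
(2329 - 0) mod 40 = 9, so x(2329) = x(9) = 13.

13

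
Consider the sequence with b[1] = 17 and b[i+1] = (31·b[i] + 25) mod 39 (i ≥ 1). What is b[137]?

b[1] = 17, b[2] = 6, b[3] = 16, b[4] = 14, b[5] = 30, b[6] = 19, b[7] = 29, b[8] = 27, b[9] = 4, b[10] = 32, b[11] = 3, b[12] = 1, b[13] = 17.
Since b[13] = b[1] = 17, the sequence is periodic with period 12.
So b[137] = b[1 + ((137-1) mod 12)] = b[5] = 30.

30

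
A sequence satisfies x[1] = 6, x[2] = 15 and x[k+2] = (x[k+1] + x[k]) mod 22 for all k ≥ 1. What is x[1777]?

18

Computing terms: x[1] = 6,  x[2] = 15,  x[3] = 21,  x[4] = 14,  x[5] = 13,  x[6] = 5,  x[7] = 18,  x[8] = 1,  x[9] = 19,  x[10] = 20,  x[11] = 17,  x[12] = 15,  x[13] = 10,  x[14] = 3,  x[15] = 13,  x[16] = 16,  x[17] = 7,  x[18] = 1,  x[19] = 8,  x[20] = 9,  x[21] = 17,  x[22] = 4,  x[23] = 21,  x[24] = 3,  x[25] = 2,  x[26] = 5,  x[27] = 7,  x[28] = 12,  x[29] = 19,  x[30] = 9,  x[31] = 6,  x[32] = 15.
The sequence repeats with period 30.
(1777 - 1) mod 30 = 6, so x[1777] = x[7] = 18.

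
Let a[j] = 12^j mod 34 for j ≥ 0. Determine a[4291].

28

Computing terms: a[0] = 1,  a[1] = 12,  a[2] = 8,  a[3] = 28,  a[4] = 30,  a[5] = 20,  a[6] = 2,  a[7] = 24,  a[8] = 16,  a[9] = 22,  a[10] = 26,  a[11] = 6,  a[12] = 4,  a[13] = 14,  a[14] = 32,  a[15] = 10,  a[16] = 18,  a[17] = 12.
Since a[17] = a[1] = 12, the sequence is eventually periodic: after a pre-period of length 1 it cycles with period 16.
For j ≥ 1, a[j] depends only on (j - 1) mod 16. (4291 - 1) mod 16 = 2, so a[4291] = a[3] = 28.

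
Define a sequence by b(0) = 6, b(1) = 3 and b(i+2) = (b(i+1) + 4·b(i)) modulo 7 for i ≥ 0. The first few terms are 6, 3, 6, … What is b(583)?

3

Computing terms: b(0) = 6,  b(1) = 3,  b(2) = 6,  b(3) = 4,  b(4) = 0,  b(5) = 2,  b(6) = 2,  b(7) = 3,  b(8) = 4,  b(9) = 2,  b(10) = 4,  b(11) = 5,  b(12) = 0,  b(13) = 6,  b(14) = 6,  b(15) = 2,  b(16) = 5,  b(17) = 6,  b(18) = 5,  b(19) = 1,  b(20) = 0,  b(21) = 4,  b(22) = 4,  b(23) = 6,  b(24) = 1,  b(25) = 4,  b(26) = 1,  b(27) = 3,  b(28) = 0,  b(29) = 5,  b(30) = 5,  b(31) = 4,  b(32) = 3,  b(33) = 5,  b(34) = 3,  b(35) = 2,  b(36) = 0,  b(37) = 1,  b(38) = 1,  b(39) = 5,  b(40) = 2,  b(41) = 1,  b(42) = 2,  b(43) = 6,  b(44) = 0,  b(45) = 3,  b(46) = 3,  b(47) = 1,  b(48) = 6,  b(49) = 3.
The sequence repeats with period 48.
So b(583) = b(0 + ((583-0) mod 48)) = b(7) = 3.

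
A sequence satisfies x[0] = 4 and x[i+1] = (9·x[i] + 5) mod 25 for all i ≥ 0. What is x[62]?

We have x[0] = 4,  x[1] = 16,  x[2] = 24,  x[3] = 21,  x[4] = 19,  x[5] = 1,  x[6] = 14,  x[7] = 6,  x[8] = 9,  x[9] = 11,  x[10] = 4.
Since x[10] = x[0] = 4, the sequence is periodic with period 10.
(62 - 0) mod 10 = 2, so x[62] = x[2] = 24.

24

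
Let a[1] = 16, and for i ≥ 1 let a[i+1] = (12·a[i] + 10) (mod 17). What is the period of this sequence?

16

a[1] = 16, a[2] = 15, a[3] = 3, a[4] = 12, a[5] = 1, a[6] = 5, a[7] = 2, a[8] = 0, a[9] = 10, a[10] = 11, a[11] = 6, a[12] = 14, a[13] = 8, a[14] = 4, a[15] = 7, a[16] = 9, a[17] = 16.
The sequence repeats with period 16.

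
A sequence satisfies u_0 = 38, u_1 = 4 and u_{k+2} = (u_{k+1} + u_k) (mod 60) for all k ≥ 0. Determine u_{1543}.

56

We have u_0 = 38,  u_1 = 4,  u_2 = 42,  u_3 = 46,  u_4 = 28,  u_5 = 14,  u_6 = 42,  u_7 = 56,  u_8 = 38,  u_9 = 34,  u_{10} = 12,  u_{11} = 46,  u_{12} = 58,  u_{13} = 44,  u_{14} = 42,  u_{15} = 26,  u_{16} = 8,  u_{17} = 34,  u_{18} = 42,  u_{19} = 16,  u_{20} = 58,  u_{21} = 14,  u_{22} = 12,  u_{23} = 26,  u_{24} = 38,  u_{25} = 4.
Since (u_{24}, u_{25}) = (u_0, u_1) = (38, 4) (two consecutive terms determine the rest), the sequence is periodic with period 24.
(1543 - 0) mod 24 = 7, so u_{1543} = u_7 = 56.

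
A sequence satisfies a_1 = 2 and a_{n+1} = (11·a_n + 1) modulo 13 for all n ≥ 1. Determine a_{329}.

Listing terms: a_1 = 2; a_2 = 10; a_3 = 7; a_4 = 0; a_5 = 1; a_6 = 12; a_7 = 3; a_8 = 8; a_9 = 11; a_{10} = 5; a_{11} = 4; a_{12} = 6; a_{13} = 2.
Since a_{13} = a_1 = 2, the sequence is periodic with period 12.
So a_{329} = a_{1 + ((329-1) mod 12)} = a_5 = 1.

1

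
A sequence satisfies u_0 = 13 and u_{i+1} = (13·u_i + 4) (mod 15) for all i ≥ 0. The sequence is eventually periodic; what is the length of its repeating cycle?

u_0 = 13, u_1 = 8, u_2 = 3, u_3 = 13.
The sequence repeats with period 3.

3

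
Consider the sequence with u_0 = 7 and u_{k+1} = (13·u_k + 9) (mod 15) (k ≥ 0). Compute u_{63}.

Listing terms: u_0 = 7,  u_1 = 10,  u_2 = 4,  u_3 = 1,  u_4 = 7.
The sequence repeats with period 4.
So u_{63} = u_{0 + ((63-0) mod 4)} = u_3 = 1.

1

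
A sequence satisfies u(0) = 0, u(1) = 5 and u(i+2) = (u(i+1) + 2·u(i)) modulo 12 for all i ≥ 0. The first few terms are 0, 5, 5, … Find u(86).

Listing terms: u(0) = 0, u(1) = 5, u(2) = 5, u(3) = 3, u(4) = 1, u(5) = 7, u(6) = 9, u(7) = 11, u(8) = 5, u(9) = 3.
Since (u(8), u(9)) = (u(2), u(3)) = (5, 3) (two consecutive terms determine the rest), the sequence is eventually periodic: after a pre-period of length 2 it cycles with period 6.
For i ≥ 2, u(i) depends only on (i - 2) mod 6. (86 - 2) mod 6 = 0, so u(86) = u(2) = 5.

5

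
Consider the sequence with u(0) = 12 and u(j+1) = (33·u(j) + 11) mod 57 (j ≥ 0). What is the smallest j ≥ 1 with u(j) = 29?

Computing terms: u(0) = 12,  u(1) = 8,  u(2) = 47,  u(3) = 23,  u(4) = 29,  u(5) = 56,  u(6) = 35,  u(7) = 26,  u(8) = 14,  u(9) = 17,  u(10) = 2,  u(11) = 20,  u(12) = 44,  u(13) = 38,  u(14) = 11,  u(15) = 32,  u(16) = 41,  u(17) = 53,  u(18) = 50,  u(19) = 8.
Since u(19) = u(1) = 8, the sequence is eventually periodic: after a pre-period of length 1 it cycles with period 18.
The value 29 first appears (with j ≥ 1) at u(4).

4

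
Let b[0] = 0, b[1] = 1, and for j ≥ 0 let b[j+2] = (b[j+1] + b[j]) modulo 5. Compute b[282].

b[0] = 0; b[1] = 1; b[2] = 1; b[3] = 2; b[4] = 3; b[5] = 0; b[6] = 3; b[7] = 3; b[8] = 1; b[9] = 4; b[10] = 0; b[11] = 4; b[12] = 4; b[13] = 3; b[14] = 2; b[15] = 0; b[16] = 2; b[17] = 2; b[18] = 4; b[19] = 1; b[20] = 0; b[21] = 1.
Since (b[20], b[21]) = (b[0], b[1]) = (0, 1) (two consecutive terms determine the rest), the sequence is periodic with period 20.
(282 - 0) mod 20 = 2, so b[282] = b[2] = 1.

1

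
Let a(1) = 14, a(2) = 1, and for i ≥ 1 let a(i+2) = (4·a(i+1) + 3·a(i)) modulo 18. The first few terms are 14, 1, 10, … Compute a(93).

10

Computing terms: a(1) = 14; a(2) = 1; a(3) = 10; a(4) = 7; a(5) = 4; a(6) = 1; a(7) = 16; a(8) = 13; a(9) = 10; a(10) = 7.
Since (a(9), a(10)) = (a(3), a(4)) = (10, 7) (two consecutive terms determine the rest), the sequence is eventually periodic: after a pre-period of length 2 it cycles with period 6.
For i ≥ 3, a(i) depends only on (i - 3) mod 6. (93 - 3) mod 6 = 0, so a(93) = a(3) = 10.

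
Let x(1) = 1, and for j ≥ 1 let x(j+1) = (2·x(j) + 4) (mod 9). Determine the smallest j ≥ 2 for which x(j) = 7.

x(1) = 1,  x(2) = 6,  x(3) = 7,  x(4) = 0,  x(5) = 4,  x(6) = 3,  x(7) = 1.
The sequence repeats with period 6.
The value 7 first appears (with j ≥ 2) at x(3).

3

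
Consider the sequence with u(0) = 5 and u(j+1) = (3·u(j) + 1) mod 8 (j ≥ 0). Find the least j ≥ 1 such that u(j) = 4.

u(0) = 5; u(1) = 0; u(2) = 1; u(3) = 4; u(4) = 5.
The sequence repeats with period 4.
The value 4 first appears (with j ≥ 1) at u(3).

3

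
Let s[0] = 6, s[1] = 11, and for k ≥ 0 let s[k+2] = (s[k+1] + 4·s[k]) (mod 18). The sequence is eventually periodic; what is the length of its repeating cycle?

24

s[0] = 6, s[1] = 11, s[2] = 17, s[3] = 7, s[4] = 3, s[5] = 13, s[6] = 7, s[7] = 5, s[8] = 15, s[9] = 17, s[10] = 5, s[11] = 1, s[12] = 3, s[13] = 7, s[14] = 1, s[15] = 11, s[16] = 15, s[17] = 5, s[18] = 11, s[19] = 13, s[20] = 3, s[21] = 1, s[22] = 13, s[23] = 17, s[24] = 15, s[25] = 11, s[26] = 17.
Since (s[25], s[26]) = (s[1], s[2]) = (11, 17) (two consecutive terms determine the rest), the sequence is eventually periodic: after a pre-period of length 1 it cycles with period 24.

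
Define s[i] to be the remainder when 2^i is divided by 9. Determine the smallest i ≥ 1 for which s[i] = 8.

Computing terms: s[0] = 1; s[1] = 2; s[2] = 4; s[3] = 8; s[4] = 7; s[5] = 5; s[6] = 1.
The sequence repeats with period 6.
The value 8 first appears (with i ≥ 1) at s[3].

3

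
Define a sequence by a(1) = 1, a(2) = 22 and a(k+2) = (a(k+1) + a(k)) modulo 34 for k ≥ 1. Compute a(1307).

20

We have a(1) = 1,  a(2) = 22,  a(3) = 23,  a(4) = 11,  a(5) = 0,  a(6) = 11,  a(7) = 11,  a(8) = 22,  a(9) = 33,  a(10) = 21,  a(11) = 20,  a(12) = 7,  a(13) = 27,  a(14) = 0,  a(15) = 27,  a(16) = 27,  a(17) = 20,  a(18) = 13,  a(19) = 33,  a(20) = 12,  a(21) = 11,  a(22) = 23,  a(23) = 0,  a(24) = 23,  a(25) = 23,  a(26) = 12,  a(27) = 1,  a(28) = 13,  a(29) = 14,  a(30) = 27,  a(31) = 7,  a(32) = 0,  a(33) = 7,  a(34) = 7,  a(35) = 14,  a(36) = 21,  a(37) = 1,  a(38) = 22.
The sequence repeats with period 36.
So a(1307) = a(1 + ((1307-1) mod 36)) = a(11) = 20.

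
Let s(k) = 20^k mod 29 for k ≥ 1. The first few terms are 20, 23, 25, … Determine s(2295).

16

s(1) = 20,  s(2) = 23,  s(3) = 25,  s(4) = 7,  s(5) = 24,  s(6) = 16,  s(7) = 1,  s(8) = 20.
Since s(8) = s(1) = 20, the sequence is periodic with period 7.
(2295 - 1) mod 7 = 5, so s(2295) = s(6) = 16.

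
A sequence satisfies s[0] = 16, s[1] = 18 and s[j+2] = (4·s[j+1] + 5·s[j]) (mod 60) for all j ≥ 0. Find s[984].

52

Listing terms: s[0] = 16, s[1] = 18, s[2] = 32, s[3] = 38, s[4] = 12, s[5] = 58, s[6] = 52, s[7] = 18, s[8] = 32.
Since (s[7], s[8]) = (s[1], s[2]) = (18, 32) (two consecutive terms determine the rest), the sequence is eventually periodic: after a pre-period of length 1 it cycles with period 6.
For j ≥ 1, s[j] depends only on (j - 1) mod 6. (984 - 1) mod 6 = 5, so s[984] = s[6] = 52.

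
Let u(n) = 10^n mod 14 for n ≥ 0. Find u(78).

8

We have u(0) = 1; u(1) = 10; u(2) = 2; u(3) = 6; u(4) = 4; u(5) = 12; u(6) = 8; u(7) = 10.
Since u(7) = u(1) = 10, the sequence is eventually periodic: after a pre-period of length 1 it cycles with period 6.
For n ≥ 1, u(n) depends only on (n - 1) mod 6. (78 - 1) mod 6 = 5, so u(78) = u(6) = 8.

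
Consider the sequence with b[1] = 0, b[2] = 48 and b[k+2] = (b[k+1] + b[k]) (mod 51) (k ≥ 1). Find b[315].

b[1] = 0; b[2] = 48; b[3] = 48; b[4] = 45; b[5] = 42; b[6] = 36; b[7] = 27; b[8] = 12; b[9] = 39; b[10] = 0; b[11] = 39; b[12] = 39; b[13] = 27; b[14] = 15; b[15] = 42; b[16] = 6; b[17] = 48; b[18] = 3; b[19] = 0; b[20] = 3; b[21] = 3; b[22] = 6; b[23] = 9; b[24] = 15; b[25] = 24; b[26] = 39; b[27] = 12; b[28] = 0; b[29] = 12; b[30] = 12; b[31] = 24; b[32] = 36; b[33] = 9; b[34] = 45; b[35] = 3; b[36] = 48; b[37] = 0; b[38] = 48.
The sequence repeats with period 36.
So b[315] = b[1 + ((315-1) mod 36)] = b[27] = 12.

12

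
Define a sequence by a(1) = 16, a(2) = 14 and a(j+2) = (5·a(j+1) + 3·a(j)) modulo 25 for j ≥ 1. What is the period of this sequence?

40

Listing terms: a(1) = 16; a(2) = 14; a(3) = 18; a(4) = 7; a(5) = 14; a(6) = 16; a(7) = 22; a(8) = 8; a(9) = 6; a(10) = 4; a(11) = 13; a(12) = 2; a(13) = 24; a(14) = 1; a(15) = 2; a(16) = 13; a(17) = 21; a(18) = 19; a(19) = 8; a(20) = 22; a(21) = 9; a(22) = 11; a(23) = 7; a(24) = 18; a(25) = 11; a(26) = 9; a(27) = 3; a(28) = 17; a(29) = 19; a(30) = 21; a(31) = 12; a(32) = 23; a(33) = 1; a(34) = 24; a(35) = 23; a(36) = 12; a(37) = 4; a(38) = 6; a(39) = 17; a(40) = 3; a(41) = 16; a(42) = 14.
Since (a(41), a(42)) = (a(1), a(2)) = (16, 14) (two consecutive terms determine the rest), the sequence is periodic with period 40.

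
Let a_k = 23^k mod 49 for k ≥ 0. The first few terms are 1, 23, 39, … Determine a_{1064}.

18

Listing terms: a_0 = 1; a_1 = 23; a_2 = 39; a_3 = 15; a_4 = 2; a_5 = 46; a_6 = 29; a_7 = 30; a_8 = 4; a_9 = 43; a_{10} = 9; a_{11} = 11; a_{12} = 8; a_{13} = 37; a_{14} = 18; a_{15} = 22; a_{16} = 16; a_{17} = 25; a_{18} = 36; a_{19} = 44; a_{20} = 32; a_{21} = 1.
Since a_{21} = a_0 = 1, the sequence is periodic with period 21.
So a_{1064} = a_{0 + ((1064-0) mod 21)} = a_{14} = 18.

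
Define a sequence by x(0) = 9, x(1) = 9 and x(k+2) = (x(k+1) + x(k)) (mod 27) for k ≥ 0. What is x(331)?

Listing terms: x(0) = 9; x(1) = 9; x(2) = 18; x(3) = 0; x(4) = 18; x(5) = 18; x(6) = 9; x(7) = 0; x(8) = 9; x(9) = 9.
The sequence repeats with period 8.
(331 - 0) mod 8 = 3, so x(331) = x(3) = 0.

0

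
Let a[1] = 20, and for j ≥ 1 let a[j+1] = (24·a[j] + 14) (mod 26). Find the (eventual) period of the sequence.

12

Listing terms: a[1] = 20; a[2] = 0; a[3] = 14; a[4] = 12; a[5] = 16; a[6] = 8; a[7] = 24; a[8] = 18; a[9] = 4; a[10] = 6; a[11] = 2; a[12] = 10; a[13] = 20.
Since a[13] = a[1] = 20, the sequence is periodic with period 12.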